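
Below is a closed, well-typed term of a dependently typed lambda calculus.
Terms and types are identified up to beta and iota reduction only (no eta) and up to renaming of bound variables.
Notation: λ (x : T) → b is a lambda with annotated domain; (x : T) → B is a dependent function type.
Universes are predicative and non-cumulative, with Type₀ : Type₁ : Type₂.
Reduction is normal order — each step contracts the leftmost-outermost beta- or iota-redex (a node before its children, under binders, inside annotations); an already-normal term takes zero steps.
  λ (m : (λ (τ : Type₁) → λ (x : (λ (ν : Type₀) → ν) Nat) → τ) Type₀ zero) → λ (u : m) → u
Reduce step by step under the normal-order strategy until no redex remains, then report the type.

reduction (normal order):
  λ (m : (λ (τ : Type₁) → λ (x : (λ (ν : Type₀) → ν) Nat) → τ) Type₀ zero) → λ (u : m) → u
  ~> λ (m : (λ (τ : (λ (x : Type₀) → x) Nat) → Type₀) zero) → λ (ν : m) → ν
  ~> λ (m : Type₀) → λ (τ : m) → τ
the term's type:
  (m : Type₀) → (τ : m) → m


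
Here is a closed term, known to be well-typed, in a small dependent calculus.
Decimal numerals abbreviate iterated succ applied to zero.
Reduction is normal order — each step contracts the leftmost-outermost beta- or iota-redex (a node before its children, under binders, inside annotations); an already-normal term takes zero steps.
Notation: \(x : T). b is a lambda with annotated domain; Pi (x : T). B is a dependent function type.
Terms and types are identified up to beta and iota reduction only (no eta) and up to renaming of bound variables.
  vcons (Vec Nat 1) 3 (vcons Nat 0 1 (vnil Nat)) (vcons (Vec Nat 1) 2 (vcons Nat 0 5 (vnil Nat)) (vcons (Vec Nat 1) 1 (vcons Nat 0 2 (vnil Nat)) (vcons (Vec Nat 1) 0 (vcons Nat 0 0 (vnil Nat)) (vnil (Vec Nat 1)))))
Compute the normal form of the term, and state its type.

normal form:
  vcons (Vec Nat 1) 3 (vcons Nat 0 1 (vnil Nat)) (vcons (Vec Nat 1) 2 (vcons Nat 0 5 (vnil Nat)) (vcons (Vec Nat 1) 1 (vcons Nat 0 2 (vnil Nat)) (vcons (Vec Nat 1) 0 (vcons Nat 0 0 (vnil Nat)) (vnil (Vec Nat 1)))))
the term's type:
  Vec (Vec Nat 1) 4
observation: no redex remains anywhere in the term; it is its own normal form.


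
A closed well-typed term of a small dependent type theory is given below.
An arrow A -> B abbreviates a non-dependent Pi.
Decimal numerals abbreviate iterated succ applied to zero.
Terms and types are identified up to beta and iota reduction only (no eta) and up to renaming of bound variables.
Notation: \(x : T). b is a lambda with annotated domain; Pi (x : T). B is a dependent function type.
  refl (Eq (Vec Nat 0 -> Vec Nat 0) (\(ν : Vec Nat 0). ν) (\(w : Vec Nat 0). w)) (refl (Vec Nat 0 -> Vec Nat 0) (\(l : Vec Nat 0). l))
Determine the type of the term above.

inferred type:
  Eq (Eq (Vec Nat 0 -> Vec Nat 0) (\(ν : Vec Nat 0). ν) (\(w : Vec Nat 0). w)) (refl (Vec Nat 0 -> Vec Nat 0) (\(l : Vec Nat 0). l)) (refl (Vec Nat 0 -> Vec Nat 0) (\(χ : Vec Nat 0). χ))


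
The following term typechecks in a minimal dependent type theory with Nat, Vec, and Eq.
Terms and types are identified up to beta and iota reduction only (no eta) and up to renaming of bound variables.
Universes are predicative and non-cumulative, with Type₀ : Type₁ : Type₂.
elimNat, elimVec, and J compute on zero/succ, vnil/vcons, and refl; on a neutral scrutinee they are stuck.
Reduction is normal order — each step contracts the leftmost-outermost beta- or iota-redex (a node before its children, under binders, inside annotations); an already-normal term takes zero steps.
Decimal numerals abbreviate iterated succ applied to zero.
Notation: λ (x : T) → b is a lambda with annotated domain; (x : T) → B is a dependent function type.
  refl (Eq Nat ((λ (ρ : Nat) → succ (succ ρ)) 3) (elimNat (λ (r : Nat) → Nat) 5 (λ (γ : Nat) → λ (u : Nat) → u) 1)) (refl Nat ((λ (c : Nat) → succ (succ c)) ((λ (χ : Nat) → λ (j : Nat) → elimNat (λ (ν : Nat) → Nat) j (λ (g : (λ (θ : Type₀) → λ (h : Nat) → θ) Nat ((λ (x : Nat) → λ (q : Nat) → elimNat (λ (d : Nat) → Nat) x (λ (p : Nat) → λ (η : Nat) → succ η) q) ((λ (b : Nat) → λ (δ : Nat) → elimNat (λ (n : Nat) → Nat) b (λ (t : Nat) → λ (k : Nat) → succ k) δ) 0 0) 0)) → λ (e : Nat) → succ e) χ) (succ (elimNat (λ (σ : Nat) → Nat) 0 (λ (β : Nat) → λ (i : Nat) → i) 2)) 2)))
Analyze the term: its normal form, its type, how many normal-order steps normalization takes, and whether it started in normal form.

normal form:
  refl (Eq Nat 5 5) (refl Nat 5)
the term's type:
  Eq (Eq Nat 5 5) (refl Nat 5) (refl Nat 5)
steps to reach normal form (normal order): 21
started in normal form: no
first contracted redex: a beta-redex


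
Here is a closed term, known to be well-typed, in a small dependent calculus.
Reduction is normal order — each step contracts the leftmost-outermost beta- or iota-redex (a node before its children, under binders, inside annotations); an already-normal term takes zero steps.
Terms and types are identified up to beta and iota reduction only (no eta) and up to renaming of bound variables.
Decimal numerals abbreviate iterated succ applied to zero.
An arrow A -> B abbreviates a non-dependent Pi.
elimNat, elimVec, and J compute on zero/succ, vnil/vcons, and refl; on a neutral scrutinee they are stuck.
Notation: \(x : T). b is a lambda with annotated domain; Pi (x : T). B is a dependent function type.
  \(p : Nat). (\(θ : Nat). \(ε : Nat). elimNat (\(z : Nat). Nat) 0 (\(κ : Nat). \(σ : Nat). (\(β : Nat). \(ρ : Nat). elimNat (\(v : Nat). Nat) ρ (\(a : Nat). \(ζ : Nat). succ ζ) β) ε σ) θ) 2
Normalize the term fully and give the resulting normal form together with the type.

normal form:
  \(p : Nat). \(θ : Nat). elimNat (\(ε : Nat). Nat) (elimNat (\(z : Nat). Nat) 0 (\(κ : Nat). \(σ : Nat). succ σ) θ) (\(β : Nat). \(ρ : Nat). succ ρ) θ
inferred type:
  Nat -> Nat -> Nat
observation: 12 normal-order steps separate the term from its normal form.


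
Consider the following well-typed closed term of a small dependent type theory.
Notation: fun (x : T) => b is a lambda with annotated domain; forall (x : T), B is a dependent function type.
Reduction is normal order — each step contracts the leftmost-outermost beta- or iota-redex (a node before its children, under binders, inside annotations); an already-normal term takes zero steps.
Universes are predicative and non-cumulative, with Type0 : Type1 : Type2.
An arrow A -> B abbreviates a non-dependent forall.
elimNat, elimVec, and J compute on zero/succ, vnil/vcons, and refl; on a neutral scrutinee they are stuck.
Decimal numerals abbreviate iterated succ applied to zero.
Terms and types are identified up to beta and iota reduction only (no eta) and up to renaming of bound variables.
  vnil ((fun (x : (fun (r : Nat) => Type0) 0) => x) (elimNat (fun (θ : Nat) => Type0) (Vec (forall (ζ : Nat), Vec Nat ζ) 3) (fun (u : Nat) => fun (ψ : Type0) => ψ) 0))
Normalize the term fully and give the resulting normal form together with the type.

normal form:
  vnil (Vec (forall (x : Nat), Vec Nat x) 3)
the term's type:
  Vec (Vec (forall (x : Nat), Vec Nat x) 3) 0


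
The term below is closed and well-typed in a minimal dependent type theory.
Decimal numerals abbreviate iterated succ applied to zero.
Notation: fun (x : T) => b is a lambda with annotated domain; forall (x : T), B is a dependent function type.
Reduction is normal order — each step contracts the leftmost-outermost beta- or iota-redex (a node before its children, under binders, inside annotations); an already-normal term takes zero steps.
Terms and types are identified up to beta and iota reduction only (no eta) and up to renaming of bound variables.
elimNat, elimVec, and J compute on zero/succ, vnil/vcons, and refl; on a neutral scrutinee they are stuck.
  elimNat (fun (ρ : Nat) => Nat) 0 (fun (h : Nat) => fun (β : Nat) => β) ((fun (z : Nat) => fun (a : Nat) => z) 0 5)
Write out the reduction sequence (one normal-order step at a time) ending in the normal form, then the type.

normal-order reduction:
  elimNat (fun (ρ : Nat) => Nat) 0 (fun (h : Nat) => fun (β : Nat) => β) ((fun (z : Nat) => fun (a : Nat) => z) 0 5)
  ~> elimNat (fun (ρ : Nat) => Nat) 0 (fun (h : Nat) => fun (β : Nat) => β) ((fun (z : Nat) => 0) 5)
  ~> elimNat (fun (ρ : Nat) => Nat) 0 (fun (h : Nat) => fun (β : Nat) => β) 0
  ~> 0
type:
  Nat


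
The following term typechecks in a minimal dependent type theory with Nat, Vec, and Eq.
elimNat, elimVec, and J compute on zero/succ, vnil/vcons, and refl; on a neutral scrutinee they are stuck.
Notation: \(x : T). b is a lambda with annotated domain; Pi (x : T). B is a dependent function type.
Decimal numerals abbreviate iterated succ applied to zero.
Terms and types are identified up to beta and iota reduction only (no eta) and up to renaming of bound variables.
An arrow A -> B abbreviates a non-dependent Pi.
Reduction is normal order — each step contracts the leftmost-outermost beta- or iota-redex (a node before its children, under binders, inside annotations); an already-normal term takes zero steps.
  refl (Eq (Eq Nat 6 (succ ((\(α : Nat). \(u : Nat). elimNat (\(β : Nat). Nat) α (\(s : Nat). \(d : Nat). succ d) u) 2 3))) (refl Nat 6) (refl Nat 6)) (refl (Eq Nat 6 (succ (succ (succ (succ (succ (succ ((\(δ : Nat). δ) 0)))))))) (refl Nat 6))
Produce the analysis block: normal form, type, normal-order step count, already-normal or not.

resulting normal form:
  refl (Eq (Eq Nat 6 6) (refl Nat 6) (refl Nat 6)) (refl (Eq Nat 6 6) (refl Nat 6))
the term's type:
  Eq (Eq (Eq Nat 6 6) (refl Nat 6) (refl Nat 6)) (refl (Eq Nat 6 6) (refl Nat 6)) (refl (Eq Nat 6 6) (refl Nat 6))
reduction steps (normal order): 13
already normal: no
first redex: a beta-redex


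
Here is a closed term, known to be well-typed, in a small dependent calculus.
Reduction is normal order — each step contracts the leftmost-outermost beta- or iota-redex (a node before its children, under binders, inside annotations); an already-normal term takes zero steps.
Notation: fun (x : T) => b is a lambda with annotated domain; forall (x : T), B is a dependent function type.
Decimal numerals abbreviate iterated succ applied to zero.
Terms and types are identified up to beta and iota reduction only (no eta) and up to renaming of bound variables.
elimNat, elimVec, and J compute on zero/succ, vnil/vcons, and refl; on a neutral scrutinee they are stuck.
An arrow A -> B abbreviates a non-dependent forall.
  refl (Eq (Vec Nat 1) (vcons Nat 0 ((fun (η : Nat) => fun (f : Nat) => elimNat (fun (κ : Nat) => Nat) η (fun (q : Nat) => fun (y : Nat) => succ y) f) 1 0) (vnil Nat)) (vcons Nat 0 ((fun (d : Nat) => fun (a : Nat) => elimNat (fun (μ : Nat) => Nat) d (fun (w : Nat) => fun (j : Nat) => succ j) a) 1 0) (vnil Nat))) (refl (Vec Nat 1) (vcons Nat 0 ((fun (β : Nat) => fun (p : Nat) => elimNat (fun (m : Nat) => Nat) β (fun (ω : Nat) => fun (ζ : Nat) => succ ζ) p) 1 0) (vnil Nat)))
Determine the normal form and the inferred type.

normal form:
  refl (Eq (Vec Nat 1) (vcons Nat 0 1 (vnil Nat)) (vcons Nat 0 1 (vnil Nat))) (refl (Vec Nat 1) (vcons Nat 0 1 (vnil Nat)))
the term's type:
  Eq (Eq (Vec Nat 1) (vcons Nat 0 1 (vnil Nat)) (vcons Nat 0 1 (vnil Nat))) (refl (Vec Nat 1) (vcons Nat 0 1 (vnil Nat))) (refl (Vec Nat 1) (vcons Nat 0 1 (vnil Nat)))
observation: the leftmost-outermost redex is a beta-redex, and normalization takes 9 steps.


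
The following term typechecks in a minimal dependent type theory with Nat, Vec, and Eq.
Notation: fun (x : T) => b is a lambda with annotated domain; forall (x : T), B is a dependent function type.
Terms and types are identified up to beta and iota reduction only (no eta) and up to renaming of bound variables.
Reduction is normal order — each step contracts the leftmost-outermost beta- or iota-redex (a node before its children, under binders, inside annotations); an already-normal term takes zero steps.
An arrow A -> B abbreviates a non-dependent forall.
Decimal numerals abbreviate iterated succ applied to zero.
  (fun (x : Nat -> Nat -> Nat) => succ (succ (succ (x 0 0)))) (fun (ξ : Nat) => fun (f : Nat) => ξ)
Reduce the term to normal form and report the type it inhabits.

normal form:
  3
the term's type:
  Nat
observation: the term reaches its normal form after 3 normal-order steps.


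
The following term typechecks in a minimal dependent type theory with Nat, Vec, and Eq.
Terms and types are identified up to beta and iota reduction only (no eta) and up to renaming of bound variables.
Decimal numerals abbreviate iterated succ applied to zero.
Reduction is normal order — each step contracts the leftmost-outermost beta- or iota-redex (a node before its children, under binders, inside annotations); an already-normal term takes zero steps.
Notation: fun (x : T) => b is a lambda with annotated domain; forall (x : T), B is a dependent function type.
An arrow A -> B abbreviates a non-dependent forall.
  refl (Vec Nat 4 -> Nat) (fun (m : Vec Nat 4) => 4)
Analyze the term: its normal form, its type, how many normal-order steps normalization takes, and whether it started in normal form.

reduced normal form:
  refl (Vec Nat 4 -> Nat) (fun (m : Vec Nat 4) => 4)
the term's type:
  Eq (Vec Nat 4 -> Nat) (fun (m : Vec Nat 4) => 4) (fun (o : Vec Nat 4) => 4)
steps to reach normal form (normal order): 0
term was already normal: yes


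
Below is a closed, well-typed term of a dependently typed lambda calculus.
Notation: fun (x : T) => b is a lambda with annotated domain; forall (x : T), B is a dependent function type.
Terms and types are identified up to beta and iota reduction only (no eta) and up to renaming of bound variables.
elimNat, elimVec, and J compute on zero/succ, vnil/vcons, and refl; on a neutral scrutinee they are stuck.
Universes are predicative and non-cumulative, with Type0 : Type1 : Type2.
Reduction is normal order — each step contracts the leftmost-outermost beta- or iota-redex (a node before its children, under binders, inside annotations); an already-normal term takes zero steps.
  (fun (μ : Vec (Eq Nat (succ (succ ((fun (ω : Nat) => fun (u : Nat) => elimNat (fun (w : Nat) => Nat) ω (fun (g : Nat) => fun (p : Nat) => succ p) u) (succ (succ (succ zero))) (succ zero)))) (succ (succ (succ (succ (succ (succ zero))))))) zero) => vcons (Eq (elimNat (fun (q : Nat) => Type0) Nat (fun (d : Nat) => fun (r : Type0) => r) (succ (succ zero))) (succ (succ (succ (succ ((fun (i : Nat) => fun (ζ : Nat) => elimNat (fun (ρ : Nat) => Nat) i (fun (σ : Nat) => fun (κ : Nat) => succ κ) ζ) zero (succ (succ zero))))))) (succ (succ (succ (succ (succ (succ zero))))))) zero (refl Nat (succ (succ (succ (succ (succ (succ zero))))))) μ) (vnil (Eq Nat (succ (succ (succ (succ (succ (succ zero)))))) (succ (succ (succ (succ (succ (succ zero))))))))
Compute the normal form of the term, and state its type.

reduced normal form:
  vcons (Eq Nat (succ (succ (succ (succ (succ (succ zero)))))) (succ (succ (succ (succ (succ (succ zero))))))) zero (refl Nat (succ (succ (succ (succ (succ (succ zero))))))) (vnil (Eq Nat (succ (succ (succ (succ (succ (succ zero)))))) (succ (succ (succ (succ (succ (succ zero))))))))
type:
  Vec (Eq Nat (succ (succ (succ (succ (succ (succ zero)))))) (succ (succ (succ (succ (succ (succ zero))))))) (succ zero)
observation: the term reaches its normal form after 17 normal-order steps.


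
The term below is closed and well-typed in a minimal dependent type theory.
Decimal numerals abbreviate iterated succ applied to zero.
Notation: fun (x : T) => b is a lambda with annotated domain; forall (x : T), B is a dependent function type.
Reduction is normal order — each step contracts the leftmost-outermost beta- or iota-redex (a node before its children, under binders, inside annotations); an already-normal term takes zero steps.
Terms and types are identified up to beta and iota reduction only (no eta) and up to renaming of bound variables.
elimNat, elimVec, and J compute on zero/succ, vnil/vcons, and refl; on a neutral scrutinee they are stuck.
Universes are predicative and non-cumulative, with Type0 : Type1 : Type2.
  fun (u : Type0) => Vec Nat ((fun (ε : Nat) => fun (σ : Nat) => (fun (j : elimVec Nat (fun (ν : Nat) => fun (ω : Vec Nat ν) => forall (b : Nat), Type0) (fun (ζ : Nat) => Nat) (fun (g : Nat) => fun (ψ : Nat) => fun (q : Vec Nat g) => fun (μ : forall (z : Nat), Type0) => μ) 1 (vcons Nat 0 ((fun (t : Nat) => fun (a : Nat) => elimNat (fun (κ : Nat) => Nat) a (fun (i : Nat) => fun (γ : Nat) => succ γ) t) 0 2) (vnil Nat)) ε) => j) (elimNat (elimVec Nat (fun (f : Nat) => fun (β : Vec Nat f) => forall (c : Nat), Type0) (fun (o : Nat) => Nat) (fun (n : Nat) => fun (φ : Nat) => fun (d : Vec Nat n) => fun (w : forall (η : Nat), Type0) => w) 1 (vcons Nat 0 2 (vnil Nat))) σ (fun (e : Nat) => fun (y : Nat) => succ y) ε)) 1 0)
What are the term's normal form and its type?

normal form:
  fun (u : Type0) => Vec Nat 1
the term's type:
  forall (u : Type0), Type0


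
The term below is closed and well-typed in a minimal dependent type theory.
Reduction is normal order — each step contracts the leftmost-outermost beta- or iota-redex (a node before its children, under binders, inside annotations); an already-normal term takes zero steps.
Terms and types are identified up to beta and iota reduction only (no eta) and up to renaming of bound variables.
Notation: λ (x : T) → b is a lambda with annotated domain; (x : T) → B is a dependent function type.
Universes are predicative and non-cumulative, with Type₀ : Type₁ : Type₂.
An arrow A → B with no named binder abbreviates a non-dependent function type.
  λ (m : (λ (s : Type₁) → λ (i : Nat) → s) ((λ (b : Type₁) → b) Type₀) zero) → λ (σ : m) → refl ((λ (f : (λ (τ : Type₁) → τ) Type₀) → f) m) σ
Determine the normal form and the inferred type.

reduced normal form:
  λ (m : Type₀) → λ (s : m) → refl m s
type:
  (m : Type₀) → (s : m) → Eq m s s


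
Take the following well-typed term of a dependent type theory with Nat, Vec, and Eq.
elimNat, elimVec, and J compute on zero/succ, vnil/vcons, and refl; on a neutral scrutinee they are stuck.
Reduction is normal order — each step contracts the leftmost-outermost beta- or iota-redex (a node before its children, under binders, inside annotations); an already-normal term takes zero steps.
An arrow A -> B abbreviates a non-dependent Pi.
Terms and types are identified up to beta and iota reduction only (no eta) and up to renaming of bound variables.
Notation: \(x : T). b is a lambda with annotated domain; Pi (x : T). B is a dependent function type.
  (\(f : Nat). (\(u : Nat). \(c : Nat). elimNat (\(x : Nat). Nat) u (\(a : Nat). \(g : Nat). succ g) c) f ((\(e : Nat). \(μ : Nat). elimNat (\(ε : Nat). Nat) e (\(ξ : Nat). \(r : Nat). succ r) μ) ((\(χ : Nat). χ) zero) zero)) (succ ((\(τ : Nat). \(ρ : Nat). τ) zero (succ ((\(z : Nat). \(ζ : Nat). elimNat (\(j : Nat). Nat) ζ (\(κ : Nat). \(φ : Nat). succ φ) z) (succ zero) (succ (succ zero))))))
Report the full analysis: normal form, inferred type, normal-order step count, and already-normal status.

reduced normal form:
  succ zero
inferred type:
  Nat
reduction steps (normal order): 10
term was already normal: no
first contracted redex: a beta-redex


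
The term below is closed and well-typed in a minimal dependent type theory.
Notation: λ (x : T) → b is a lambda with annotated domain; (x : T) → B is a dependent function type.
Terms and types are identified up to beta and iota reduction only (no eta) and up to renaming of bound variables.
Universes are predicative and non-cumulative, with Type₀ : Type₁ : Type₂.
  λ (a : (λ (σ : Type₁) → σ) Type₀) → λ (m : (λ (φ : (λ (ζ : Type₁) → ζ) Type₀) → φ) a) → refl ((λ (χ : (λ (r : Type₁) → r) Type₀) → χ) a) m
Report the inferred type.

the term's type:
  (a : Type₀) → (σ : a) → Eq a σ σ


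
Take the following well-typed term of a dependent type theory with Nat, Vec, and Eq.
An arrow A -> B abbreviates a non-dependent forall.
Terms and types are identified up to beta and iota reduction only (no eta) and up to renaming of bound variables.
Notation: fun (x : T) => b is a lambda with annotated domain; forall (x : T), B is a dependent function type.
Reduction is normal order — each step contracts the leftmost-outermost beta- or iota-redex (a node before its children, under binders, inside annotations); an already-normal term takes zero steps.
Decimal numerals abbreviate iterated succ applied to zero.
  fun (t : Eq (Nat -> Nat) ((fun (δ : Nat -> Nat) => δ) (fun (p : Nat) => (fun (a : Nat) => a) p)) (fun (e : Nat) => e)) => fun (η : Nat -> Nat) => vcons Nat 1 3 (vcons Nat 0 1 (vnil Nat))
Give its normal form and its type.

reduced normal form:
  fun (t : Eq (Nat -> Nat) (fun (δ : Nat) => δ) (fun (p : Nat) => p)) => fun (a : Nat -> Nat) => vcons Nat 1 3 (vcons Nat 0 1 (vnil Nat))
type:
  Eq (Nat -> Nat) (fun (t : Nat) => t) (fun (δ : Nat) => δ) -> (Nat -> Nat) -> Vec Nat 2


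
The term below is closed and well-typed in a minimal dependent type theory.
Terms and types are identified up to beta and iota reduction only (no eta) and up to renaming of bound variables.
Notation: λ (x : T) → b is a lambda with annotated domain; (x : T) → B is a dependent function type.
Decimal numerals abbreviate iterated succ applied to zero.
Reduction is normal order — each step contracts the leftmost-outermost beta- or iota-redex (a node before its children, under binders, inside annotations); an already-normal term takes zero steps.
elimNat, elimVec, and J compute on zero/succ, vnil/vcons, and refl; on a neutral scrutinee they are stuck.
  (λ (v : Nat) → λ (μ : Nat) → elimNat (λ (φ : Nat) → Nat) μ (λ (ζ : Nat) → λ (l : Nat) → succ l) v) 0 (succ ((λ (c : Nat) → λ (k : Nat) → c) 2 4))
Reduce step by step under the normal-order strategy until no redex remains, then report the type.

normal-order reduction:
  (λ (v : Nat) → λ (μ : Nat) → elimNat (λ (φ : Nat) → Nat) μ (λ (ζ : Nat) → λ (l : Nat) → succ l) v) 0 (succ ((λ (c : Nat) → λ (k : Nat) → c) 2 4))
  ~> (λ (v : Nat) → elimNat (λ (μ : Nat) → Nat) v (λ (φ : Nat) → λ (ζ : Nat) → succ ζ) 0) (succ ((λ (l : Nat) → λ (c : Nat) → l) 2 4))
  ~> elimNat (λ (v : Nat) → Nat) (succ ((λ (μ : Nat) → λ (φ : Nat) → μ) 2 4)) (λ (ζ : Nat) → λ (l : Nat) → succ l) 0
  ~> succ ((λ (v : Nat) → λ (μ : Nat) → v) 2 4)
  ~> succ ((λ (v : Nat) → 2) 4)
  ~> 3
the term's type:
  Nat


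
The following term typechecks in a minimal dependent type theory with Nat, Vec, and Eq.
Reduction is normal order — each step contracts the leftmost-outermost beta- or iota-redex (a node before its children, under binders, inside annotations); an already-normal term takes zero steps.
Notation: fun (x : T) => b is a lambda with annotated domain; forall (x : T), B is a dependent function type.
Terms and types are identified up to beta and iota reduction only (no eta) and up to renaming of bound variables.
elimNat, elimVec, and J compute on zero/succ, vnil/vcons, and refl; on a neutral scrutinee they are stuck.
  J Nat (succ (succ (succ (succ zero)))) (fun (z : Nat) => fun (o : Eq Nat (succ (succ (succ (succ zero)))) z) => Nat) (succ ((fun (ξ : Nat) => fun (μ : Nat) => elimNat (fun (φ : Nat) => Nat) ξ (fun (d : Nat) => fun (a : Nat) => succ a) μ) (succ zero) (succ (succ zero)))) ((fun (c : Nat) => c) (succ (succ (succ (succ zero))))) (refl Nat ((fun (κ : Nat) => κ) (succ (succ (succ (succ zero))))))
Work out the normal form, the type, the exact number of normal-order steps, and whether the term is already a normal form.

reduced normal form:
  succ (succ (succ (succ zero)))
inferred type:
  Nat
reduction steps (normal order): 10
term was already normal: no
first redex: a J iota-redex


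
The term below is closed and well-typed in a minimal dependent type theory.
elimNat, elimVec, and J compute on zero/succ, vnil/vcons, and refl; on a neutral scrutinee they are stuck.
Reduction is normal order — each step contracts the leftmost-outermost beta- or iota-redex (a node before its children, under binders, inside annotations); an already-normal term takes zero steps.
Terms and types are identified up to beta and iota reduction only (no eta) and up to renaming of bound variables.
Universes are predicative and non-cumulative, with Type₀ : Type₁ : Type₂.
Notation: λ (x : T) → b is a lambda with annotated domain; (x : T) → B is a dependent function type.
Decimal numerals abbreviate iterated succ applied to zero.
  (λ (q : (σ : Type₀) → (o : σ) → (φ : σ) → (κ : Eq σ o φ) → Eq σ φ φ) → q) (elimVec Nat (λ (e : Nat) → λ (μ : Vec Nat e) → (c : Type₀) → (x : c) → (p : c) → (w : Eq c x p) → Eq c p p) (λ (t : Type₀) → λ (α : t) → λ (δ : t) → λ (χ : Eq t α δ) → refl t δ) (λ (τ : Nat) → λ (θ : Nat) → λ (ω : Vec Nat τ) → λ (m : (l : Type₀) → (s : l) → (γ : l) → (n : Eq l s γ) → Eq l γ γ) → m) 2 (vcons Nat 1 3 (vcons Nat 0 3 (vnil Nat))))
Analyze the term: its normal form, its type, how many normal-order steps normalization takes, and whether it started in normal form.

normal form:
  λ (q : Type₀) → λ (σ : q) → λ (o : q) → λ (φ : Eq q σ o) → refl q o
the term's type:
  (q : Type₀) → (σ : q) → (o : q) → (φ : Eq q σ o) → Eq q o o
reduction steps (normal order): 12
started in normal form: no
first redex: a beta-redex


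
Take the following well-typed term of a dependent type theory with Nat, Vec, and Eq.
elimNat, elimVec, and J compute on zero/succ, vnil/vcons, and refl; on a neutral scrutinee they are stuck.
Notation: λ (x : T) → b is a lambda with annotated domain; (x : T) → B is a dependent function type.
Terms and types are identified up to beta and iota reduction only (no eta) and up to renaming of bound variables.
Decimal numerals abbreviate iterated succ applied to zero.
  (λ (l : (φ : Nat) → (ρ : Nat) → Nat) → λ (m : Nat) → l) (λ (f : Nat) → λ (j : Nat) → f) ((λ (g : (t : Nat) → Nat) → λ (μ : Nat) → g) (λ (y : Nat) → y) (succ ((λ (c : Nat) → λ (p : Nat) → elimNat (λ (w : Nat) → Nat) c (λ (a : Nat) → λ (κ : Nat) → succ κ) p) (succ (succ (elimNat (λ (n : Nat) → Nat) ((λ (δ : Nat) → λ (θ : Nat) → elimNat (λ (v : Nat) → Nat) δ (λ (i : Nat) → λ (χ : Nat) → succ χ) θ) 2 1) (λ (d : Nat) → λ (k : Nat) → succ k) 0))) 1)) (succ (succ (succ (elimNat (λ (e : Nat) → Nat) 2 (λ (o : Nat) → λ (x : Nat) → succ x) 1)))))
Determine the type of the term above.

inferred type:
  (l : Nat) → (φ : Nat) → Nat


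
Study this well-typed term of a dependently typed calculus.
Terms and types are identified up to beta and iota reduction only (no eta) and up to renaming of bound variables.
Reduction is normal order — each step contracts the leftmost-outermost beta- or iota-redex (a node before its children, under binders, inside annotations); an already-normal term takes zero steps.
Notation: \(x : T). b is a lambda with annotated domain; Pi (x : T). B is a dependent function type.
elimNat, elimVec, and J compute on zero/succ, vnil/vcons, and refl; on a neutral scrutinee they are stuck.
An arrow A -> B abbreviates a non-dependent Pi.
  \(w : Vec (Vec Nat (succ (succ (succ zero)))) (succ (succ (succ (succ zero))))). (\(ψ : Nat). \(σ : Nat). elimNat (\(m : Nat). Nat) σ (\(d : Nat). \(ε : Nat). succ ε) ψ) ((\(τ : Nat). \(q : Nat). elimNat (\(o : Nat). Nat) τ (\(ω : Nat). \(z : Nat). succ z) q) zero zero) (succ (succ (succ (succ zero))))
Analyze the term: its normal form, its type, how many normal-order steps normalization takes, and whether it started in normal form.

normal form:
  \(w : Vec (Vec Nat (succ (succ (succ zero)))) (succ (succ (succ (succ zero))))). succ (succ (succ (succ zero)))
the term's type:
  Vec (Vec Nat (succ (succ (succ zero)))) (succ (succ (succ (succ zero)))) -> Nat
normal-order step count: 6
started in normal form: no
first contracted redex: a beta-redex


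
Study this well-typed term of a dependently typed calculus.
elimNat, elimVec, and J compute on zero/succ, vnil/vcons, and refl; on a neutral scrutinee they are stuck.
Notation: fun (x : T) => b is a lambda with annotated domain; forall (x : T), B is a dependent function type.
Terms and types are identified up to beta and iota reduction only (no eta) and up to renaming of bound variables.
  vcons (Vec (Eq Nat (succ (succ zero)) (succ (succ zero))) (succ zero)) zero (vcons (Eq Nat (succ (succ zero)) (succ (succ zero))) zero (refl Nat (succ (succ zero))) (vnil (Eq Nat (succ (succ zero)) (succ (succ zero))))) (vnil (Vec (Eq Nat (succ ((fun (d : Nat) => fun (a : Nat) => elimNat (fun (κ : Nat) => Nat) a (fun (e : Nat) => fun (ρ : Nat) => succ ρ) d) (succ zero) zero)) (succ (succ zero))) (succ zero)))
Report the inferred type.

the term's type:
  Vec (Vec (Eq Nat (succ (succ zero)) (succ (succ zero))) (succ zero)) (succ zero)


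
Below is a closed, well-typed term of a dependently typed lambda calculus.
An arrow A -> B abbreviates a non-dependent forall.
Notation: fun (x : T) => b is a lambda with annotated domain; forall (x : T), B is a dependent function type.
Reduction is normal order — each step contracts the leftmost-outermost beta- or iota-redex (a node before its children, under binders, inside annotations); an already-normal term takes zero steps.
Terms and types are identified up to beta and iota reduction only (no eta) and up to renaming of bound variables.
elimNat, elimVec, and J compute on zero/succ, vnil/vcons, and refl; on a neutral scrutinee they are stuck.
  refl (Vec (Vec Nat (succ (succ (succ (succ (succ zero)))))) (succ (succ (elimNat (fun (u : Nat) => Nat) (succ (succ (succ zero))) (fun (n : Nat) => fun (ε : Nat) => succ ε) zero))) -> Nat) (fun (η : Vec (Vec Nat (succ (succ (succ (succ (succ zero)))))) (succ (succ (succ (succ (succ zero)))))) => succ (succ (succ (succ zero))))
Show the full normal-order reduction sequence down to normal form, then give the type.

normal-order reduction sequence:
  refl (Vec (Vec Nat (succ (succ (succ (succ (succ zero)))))) (succ (succ (elimNat (fun (u : Nat) => Nat) (succ (succ (succ zero))) (fun (n : Nat) => fun (ε : Nat) => succ ε) zero))) -> Nat) (fun (η : Vec (Vec Nat (succ (succ (succ (succ (succ zero)))))) (succ (succ (succ (succ (succ zero)))))) => succ (succ (succ (succ zero))))
  ~> refl (Vec (Vec Nat (succ (succ (succ (succ (succ zero)))))) (succ (succ (succ (succ (succ zero))))) -> Nat) (fun (u : Vec (Vec Nat (succ (succ (succ (succ (succ zero)))))) (succ (succ (succ (succ (succ zero)))))) => succ (succ (succ (succ zero))))
type:
  Eq (Vec (Vec Nat (succ (succ (succ (succ (succ zero)))))) (succ (succ (succ (succ (succ zero))))) -> Nat) (fun (u : Vec (Vec Nat (succ (succ (succ (succ (succ zero)))))) (succ (succ (succ (succ (succ zero)))))) => succ (succ (succ (succ zero)))) (fun (n : Vec (Vec Nat (succ (succ (succ (succ (succ zero)))))) (succ (succ (succ (succ (succ zero)))))) => succ (succ (succ (succ zero))))


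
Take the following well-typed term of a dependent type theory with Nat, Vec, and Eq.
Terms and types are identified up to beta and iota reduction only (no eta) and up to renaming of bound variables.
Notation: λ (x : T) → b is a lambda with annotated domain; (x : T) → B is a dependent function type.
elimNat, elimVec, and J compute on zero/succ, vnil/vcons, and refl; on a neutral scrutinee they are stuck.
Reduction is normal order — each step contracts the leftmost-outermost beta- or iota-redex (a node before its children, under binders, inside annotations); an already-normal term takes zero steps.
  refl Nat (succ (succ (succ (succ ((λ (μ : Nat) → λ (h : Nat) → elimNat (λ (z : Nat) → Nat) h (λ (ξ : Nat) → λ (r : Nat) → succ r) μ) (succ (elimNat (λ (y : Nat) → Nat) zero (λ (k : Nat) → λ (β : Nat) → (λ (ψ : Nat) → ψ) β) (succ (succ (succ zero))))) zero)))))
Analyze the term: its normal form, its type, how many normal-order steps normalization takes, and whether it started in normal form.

normal form:
  refl Nat (succ (succ (succ (succ (succ zero)))))
inferred type:
  Eq Nat (succ (succ (succ (succ (succ zero))))) (succ (succ (succ (succ (succ zero)))))
reduction steps (normal order): 19
term was already normal: no
first contracted redex: a beta-redex


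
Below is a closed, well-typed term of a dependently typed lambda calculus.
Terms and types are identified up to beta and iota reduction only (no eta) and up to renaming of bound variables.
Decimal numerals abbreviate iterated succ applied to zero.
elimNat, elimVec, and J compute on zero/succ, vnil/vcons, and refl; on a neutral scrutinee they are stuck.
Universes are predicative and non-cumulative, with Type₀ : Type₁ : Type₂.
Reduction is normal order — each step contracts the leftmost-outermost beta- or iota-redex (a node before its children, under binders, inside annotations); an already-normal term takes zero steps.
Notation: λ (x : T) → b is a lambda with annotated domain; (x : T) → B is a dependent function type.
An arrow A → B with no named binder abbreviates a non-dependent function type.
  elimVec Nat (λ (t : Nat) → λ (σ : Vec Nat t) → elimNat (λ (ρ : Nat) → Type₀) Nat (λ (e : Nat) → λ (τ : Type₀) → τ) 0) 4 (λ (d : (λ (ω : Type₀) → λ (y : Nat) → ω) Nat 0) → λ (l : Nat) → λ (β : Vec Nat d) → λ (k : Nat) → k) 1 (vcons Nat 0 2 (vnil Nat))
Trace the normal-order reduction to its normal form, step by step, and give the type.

reduction (normal order):
  elimVec Nat (λ (t : Nat) → λ (σ : Vec Nat t) → elimNat (λ (ρ : Nat) → Type₀) Nat (λ (e : Nat) → λ (τ : Type₀) → τ) 0) 4 (λ (d : (λ (ω : Type₀) → λ (y : Nat) → ω) Nat 0) → λ (l : Nat) → λ (β : Vec Nat d) → λ (k : Nat) → k) 1 (vcons Nat 0 2 (vnil Nat))
  ~> (λ (t : (λ (σ : Type₀) → λ (ρ : Nat) → σ) Nat 0) → λ (e : Nat) → λ (τ : Vec Nat t) → λ (d : Nat) → d) 0 2 (vnil Nat) (elimVec Nat (λ (ω : Nat) → λ (y : Vec Nat ω) → elimNat (λ (l : Nat) → Type₀) Nat (λ (β : Nat) → λ (k : Type₀) → k) 0) 4 (λ (h : (λ (q : Type₀) → λ (ξ : Nat) → q) Nat 0) → λ (γ : Nat) → λ (z : Vec Nat h) → λ (ε : Nat) → ε) 0 (vnil Nat))
  ~> (λ (t : Nat) → λ (σ : Vec Nat 0) → λ (ρ : Nat) → ρ) 2 (vnil Nat) (elimVec Nat (λ (e : Nat) → λ (τ : Vec Nat e) → elimNat (λ (d : Nat) → Type₀) Nat (λ (ω : Nat) → λ (y : Type₀) → y) 0) 4 (λ (l : (λ (β : Type₀) → λ (k : Nat) → β) Nat 0) → λ (h : Nat) → λ (q : Vec Nat l) → λ (ξ : Nat) → ξ) 0 (vnil Nat))
  ~> (λ (t : Vec Nat 0) → λ (σ : Nat) → σ) (vnil Nat) (elimVec Nat (λ (ρ : Nat) → λ (e : Vec Nat ρ) → elimNat (λ (τ : Nat) → Type₀) Nat (λ (d : Nat) → λ (ω : Type₀) → ω) 0) 4 (λ (y : (λ (l : Type₀) → λ (β : Nat) → l) Nat 0) → λ (k : Nat) → λ (h : Vec Nat y) → λ (q : Nat) → q) 0 (vnil Nat))
  ~> (λ (t : Nat) → t) (elimVec Nat (λ (σ : Nat) → λ (ρ : Vec Nat σ) → elimNat (λ (e : Nat) → Type₀) Nat (λ (τ : Nat) → λ (d : Type₀) → d) 0) 4 (λ (ω : (λ (y : Type₀) → λ (l : Nat) → y) Nat 0) → λ (β : Nat) → λ (k : Vec Nat ω) → λ (h : Nat) → h) 0 (vnil Nat))
  ~> elimVec Nat (λ (t : Nat) → λ (σ : Vec Nat t) → elimNat (λ (ρ : Nat) → Type₀) Nat (λ (e : Nat) → λ (τ : Type₀) → τ) 0) 4 (λ (d : (λ (ω : Type₀) → λ (y : Nat) → ω) Nat 0) → λ (l : Nat) → λ (β : Vec Nat d) → λ (k : Nat) → k) 0 (vnil Nat)
  ~> 4
inferred type:
  Nat


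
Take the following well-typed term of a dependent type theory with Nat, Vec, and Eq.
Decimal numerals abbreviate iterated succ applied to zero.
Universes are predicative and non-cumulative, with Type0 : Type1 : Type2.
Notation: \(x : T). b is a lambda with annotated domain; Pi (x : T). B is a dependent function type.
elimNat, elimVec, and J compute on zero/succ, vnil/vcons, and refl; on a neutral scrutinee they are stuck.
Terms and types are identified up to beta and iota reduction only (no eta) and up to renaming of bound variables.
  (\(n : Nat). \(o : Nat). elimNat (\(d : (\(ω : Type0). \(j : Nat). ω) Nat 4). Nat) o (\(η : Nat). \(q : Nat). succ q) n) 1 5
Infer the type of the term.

type:
  Nat


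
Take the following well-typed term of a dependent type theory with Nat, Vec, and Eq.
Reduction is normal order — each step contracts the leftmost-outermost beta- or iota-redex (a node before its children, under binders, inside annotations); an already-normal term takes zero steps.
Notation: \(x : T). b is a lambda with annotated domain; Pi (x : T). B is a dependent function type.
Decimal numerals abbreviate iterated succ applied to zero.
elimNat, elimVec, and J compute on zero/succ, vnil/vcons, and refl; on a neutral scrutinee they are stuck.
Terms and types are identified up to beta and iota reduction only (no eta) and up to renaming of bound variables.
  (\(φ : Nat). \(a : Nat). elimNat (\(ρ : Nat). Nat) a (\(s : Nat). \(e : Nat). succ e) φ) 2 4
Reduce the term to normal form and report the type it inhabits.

normal form:
  6
type:
  Nat


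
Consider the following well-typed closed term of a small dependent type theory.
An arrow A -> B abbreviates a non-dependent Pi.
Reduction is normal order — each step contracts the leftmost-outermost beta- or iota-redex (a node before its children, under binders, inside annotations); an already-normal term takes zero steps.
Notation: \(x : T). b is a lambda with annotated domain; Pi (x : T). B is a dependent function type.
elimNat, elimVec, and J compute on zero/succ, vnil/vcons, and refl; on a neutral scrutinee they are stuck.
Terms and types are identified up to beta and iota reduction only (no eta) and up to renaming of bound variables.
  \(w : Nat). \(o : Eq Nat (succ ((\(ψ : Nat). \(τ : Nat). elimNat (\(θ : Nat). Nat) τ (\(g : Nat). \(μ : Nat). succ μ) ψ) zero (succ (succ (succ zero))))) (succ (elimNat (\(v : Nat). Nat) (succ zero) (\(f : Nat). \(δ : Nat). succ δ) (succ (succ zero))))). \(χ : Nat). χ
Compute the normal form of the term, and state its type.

normal form:
  \(w : Nat). \(o : Eq Nat (succ (succ (succ (succ zero)))) (succ (succ (succ (succ zero))))). \(ψ : Nat). ψ
inferred type:
  Nat -> Eq Nat (succ (succ (succ (succ zero)))) (succ (succ (succ (succ zero)))) -> Nat -> Nat


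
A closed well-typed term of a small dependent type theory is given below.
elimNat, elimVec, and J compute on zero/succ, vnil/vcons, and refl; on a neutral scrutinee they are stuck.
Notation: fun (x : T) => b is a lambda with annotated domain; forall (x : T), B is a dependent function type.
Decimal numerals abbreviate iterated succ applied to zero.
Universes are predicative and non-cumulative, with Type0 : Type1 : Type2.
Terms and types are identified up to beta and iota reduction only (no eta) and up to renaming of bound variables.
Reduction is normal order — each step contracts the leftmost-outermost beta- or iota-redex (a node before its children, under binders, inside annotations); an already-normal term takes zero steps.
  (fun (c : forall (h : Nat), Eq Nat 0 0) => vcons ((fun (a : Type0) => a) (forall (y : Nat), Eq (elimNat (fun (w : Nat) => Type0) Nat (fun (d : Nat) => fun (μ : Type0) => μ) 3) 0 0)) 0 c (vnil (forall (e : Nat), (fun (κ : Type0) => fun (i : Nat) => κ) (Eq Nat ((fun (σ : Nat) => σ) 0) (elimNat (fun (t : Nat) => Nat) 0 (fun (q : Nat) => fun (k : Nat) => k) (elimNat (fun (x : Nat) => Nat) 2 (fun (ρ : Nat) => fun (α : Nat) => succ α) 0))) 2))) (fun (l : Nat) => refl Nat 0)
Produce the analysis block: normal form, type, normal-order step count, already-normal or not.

resulting normal form:
  vcons (forall (c : Nat), Eq Nat 0 0) 0 (fun (h : Nat) => refl Nat 0) (vnil (forall (a : Nat), Eq Nat 0 0))
inferred type:
  Vec (forall (c : Nat), Eq Nat 0 0) 1
reduction steps (normal order): 23
already normal: no
first contracted redex: a beta-redex


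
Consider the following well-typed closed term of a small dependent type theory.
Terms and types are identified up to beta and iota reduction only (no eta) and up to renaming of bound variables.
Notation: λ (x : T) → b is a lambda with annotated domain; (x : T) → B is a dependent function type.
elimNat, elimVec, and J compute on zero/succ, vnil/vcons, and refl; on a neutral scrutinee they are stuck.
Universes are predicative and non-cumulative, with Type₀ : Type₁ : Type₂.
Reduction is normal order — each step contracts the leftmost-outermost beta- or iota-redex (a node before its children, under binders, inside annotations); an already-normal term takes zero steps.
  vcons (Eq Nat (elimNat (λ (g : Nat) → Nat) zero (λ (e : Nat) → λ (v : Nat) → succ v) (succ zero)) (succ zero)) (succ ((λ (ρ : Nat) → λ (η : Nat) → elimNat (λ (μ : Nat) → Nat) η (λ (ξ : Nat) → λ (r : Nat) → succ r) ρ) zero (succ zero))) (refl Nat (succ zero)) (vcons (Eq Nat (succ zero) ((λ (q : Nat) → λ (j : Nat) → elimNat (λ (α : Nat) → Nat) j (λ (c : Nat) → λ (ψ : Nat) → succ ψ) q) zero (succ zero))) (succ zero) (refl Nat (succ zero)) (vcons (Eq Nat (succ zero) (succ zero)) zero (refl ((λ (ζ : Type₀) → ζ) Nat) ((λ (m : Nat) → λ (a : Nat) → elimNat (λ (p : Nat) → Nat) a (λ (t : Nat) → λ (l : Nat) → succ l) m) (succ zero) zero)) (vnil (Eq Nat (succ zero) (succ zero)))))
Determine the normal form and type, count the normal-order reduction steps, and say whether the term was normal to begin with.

resulting normal form:
  vcons (Eq Nat (succ zero) (succ zero)) (succ (succ zero)) (refl Nat (succ zero)) (vcons (Eq Nat (succ zero) (succ zero)) (succ zero) (refl Nat (succ zero)) (vcons (Eq Nat (succ zero) (succ zero)) zero (refl Nat (succ zero)) (vnil (Eq Nat (succ zero) (succ zero)))))
the term's type:
  Vec (Eq Nat (succ zero) (succ zero)) (succ (succ (succ zero)))
steps to reach normal form (normal order): 17
term was already normal: no
first redex: an elimNat iota-redex
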